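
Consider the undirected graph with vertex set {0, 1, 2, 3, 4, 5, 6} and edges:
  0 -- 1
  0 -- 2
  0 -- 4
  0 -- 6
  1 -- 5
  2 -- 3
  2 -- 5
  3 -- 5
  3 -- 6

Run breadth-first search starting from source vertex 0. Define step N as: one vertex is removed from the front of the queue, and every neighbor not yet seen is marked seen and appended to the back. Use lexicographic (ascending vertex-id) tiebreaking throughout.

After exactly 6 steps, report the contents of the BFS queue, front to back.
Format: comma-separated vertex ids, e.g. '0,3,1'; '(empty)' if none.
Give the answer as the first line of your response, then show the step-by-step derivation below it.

3

step 1: dequeue 0; queue=[1,2,4,6]; order=0
step 2: dequeue 1; queue=[2,4,6,5]; order=0,1
step 3: dequeue 2; queue=[4,6,5,3]; order=0,1,2
step 4: dequeue 4; queue=[6,5,3]; order=0,1,2,4
step 5: dequeue 6; queue=[5,3]; order=0,1,2,4,6
step 6: dequeue 5; queue=[3]; order=0,1,2,4,6,5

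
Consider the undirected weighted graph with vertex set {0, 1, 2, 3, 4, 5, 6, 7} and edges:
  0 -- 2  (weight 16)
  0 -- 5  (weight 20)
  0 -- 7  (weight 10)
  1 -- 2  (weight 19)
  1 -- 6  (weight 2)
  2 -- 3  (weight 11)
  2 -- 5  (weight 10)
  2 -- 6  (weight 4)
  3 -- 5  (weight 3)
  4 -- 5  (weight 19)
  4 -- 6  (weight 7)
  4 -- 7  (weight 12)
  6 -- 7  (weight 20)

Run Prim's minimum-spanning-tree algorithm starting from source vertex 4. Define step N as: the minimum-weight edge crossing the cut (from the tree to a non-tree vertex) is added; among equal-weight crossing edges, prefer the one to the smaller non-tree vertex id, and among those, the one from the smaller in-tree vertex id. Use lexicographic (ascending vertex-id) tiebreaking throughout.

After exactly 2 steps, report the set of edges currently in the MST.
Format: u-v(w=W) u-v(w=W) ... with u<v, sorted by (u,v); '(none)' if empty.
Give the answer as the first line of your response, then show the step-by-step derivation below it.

1-6(w=2) 4-6(w=7)

step 1: add edge 4-6 (w=7); MST = {4-6(w=7)}
step 2: add edge 1-6 (w=2); MST = {1-6(w=2) 4-6(w=7)}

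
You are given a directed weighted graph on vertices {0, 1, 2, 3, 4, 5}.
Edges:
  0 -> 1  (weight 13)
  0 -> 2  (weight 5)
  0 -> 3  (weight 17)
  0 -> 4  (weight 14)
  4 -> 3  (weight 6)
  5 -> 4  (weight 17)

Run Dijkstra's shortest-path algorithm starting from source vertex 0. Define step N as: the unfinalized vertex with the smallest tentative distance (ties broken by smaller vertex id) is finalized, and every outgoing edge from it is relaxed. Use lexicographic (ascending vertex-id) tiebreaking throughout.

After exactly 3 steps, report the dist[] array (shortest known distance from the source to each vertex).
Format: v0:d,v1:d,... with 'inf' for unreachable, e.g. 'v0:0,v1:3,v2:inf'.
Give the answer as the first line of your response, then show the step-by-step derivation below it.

v0:0,v1:13,v2:5,v3:17,v4:14,v5:inf

step 1: dist = v0:0,v1:13,v2:5,v3:17,v4:14,v5:inf
step 2: dist = v0:0,v1:13,v2:5,v3:17,v4:14,v5:inf
step 3: dist = v0:0,v1:13,v2:5,v3:17,v4:14,v5:inf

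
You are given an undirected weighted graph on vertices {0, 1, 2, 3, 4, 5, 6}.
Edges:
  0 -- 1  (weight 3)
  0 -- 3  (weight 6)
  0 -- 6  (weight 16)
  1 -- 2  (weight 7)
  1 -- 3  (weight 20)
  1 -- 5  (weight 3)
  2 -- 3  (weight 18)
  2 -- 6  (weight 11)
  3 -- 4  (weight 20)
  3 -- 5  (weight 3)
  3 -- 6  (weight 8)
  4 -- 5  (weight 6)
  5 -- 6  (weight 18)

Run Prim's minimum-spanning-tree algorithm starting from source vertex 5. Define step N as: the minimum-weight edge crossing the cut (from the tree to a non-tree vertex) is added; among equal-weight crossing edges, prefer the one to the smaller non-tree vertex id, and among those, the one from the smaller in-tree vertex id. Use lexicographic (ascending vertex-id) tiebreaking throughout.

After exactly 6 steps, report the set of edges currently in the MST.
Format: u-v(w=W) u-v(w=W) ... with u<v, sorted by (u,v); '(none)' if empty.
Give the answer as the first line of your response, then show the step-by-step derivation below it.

0-1(w=3) 1-2(w=7) 1-5(w=3) 3-5(w=3) 3-6(w=8) 4-5(w=6)

step 1: add edge 1-5 (w=3); MST = {1-5(w=3)}
step 2: add edge 0-1 (w=3); MST = {0-1(w=3) 1-5(w=3)}
step 3: add edge 3-5 (w=3); MST = {0-1(w=3) 1-5(w=3) 3-5(w=3)}
step 4: add edge 4-5 (w=6); MST = {0-1(w=3) 1-5(w=3) 3-5(w=3) 4-5(w=6)}
step 5: add edge 1-2 (w=7); MST = {0-1(w=3) 1-2(w=7) 1-5(w=3) 3-5(w=3) 4-5(w=6)}
step 6: add edge 3-6 (w=8); MST = {0-1(w=3) 1-2(w=7) 1-5(w=3) 3-5(w=3) 3-6(w=8) 4-5(w=6)}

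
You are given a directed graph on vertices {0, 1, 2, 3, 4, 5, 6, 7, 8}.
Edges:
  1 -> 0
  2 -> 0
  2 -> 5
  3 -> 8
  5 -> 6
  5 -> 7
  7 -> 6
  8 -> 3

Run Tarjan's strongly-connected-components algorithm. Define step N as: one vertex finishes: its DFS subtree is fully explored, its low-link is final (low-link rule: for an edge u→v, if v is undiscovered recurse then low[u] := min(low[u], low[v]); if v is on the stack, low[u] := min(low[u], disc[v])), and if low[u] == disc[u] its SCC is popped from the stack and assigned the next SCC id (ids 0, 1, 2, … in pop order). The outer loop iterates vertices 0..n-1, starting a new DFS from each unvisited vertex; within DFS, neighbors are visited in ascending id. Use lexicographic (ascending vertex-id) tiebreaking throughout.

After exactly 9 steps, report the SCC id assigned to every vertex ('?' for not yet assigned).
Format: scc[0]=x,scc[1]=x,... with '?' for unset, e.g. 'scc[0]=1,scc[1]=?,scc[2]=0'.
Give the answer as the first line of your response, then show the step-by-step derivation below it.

scc[0]=0,scc[1]=1,scc[2]=5,scc[3]=6,scc[4]=7,scc[5]=4,scc[6]=2,scc[7]=3,scc[8]=6

step 1: low=(low[0]=0,low[1]=?,low[2]=?,low[3]=?,low[4]=?,low[5]=?,low[6]=?,low[7]=?,low[8]=?); scc=(scc[0]=0,scc[1]=?,scc[2]=?,scc[3]=?,scc[4]=?,scc[5]=?,scc[6]=?,scc[7]=?,scc[8]=?)
step 2: low=(low[0]=0,low[1]=1,low[2]=?,low[3]=?,low[4]=?,low[5]=?,low[6]=?,low[7]=?,low[8]=?); scc=(scc[0]=0,scc[1]=1,scc[2]=?,scc[3]=?,scc[4]=?,scc[5]=?,scc[6]=?,scc[7]=?,scc[8]=?)
step 3: low=(low[0]=0,low[1]=1,low[2]=2,low[3]=?,low[4]=?,low[5]=3,low[6]=4,low[7]=?,low[8]=?); scc=(scc[0]=0,scc[1]=1,scc[2]=?,scc[3]=?,scc[4]=?,scc[5]=?,scc[6]=2,scc[7]=?,scc[8]=?)
step 4: low=(low[0]=0,low[1]=1,low[2]=2,low[3]=?,low[4]=?,low[5]=3,low[6]=4,low[7]=5,low[8]=?); scc=(scc[0]=0,scc[1]=1,scc[2]=?,scc[3]=?,scc[4]=?,scc[5]=?,scc[6]=2,scc[7]=3,scc[8]=?)
step 5: low=(low[0]=0,low[1]=1,low[2]=2,low[3]=?,low[4]=?,low[5]=3,low[6]=4,low[7]=5,low[8]=?); scc=(scc[0]=0,scc[1]=1,scc[2]=?,scc[3]=?,scc[4]=?,scc[5]=4,scc[6]=2,scc[7]=3,scc[8]=?)
step 6: low=(low[0]=0,low[1]=1,low[2]=2,low[3]=?,low[4]=?,low[5]=3,low[6]=4,low[7]=5,low[8]=?); scc=(scc[0]=0,scc[1]=1,scc[2]=5,scc[3]=?,scc[4]=?,scc[5]=4,scc[6]=2,scc[7]=3,scc[8]=?)
step 7: low=(low[0]=0,low[1]=1,low[2]=2,low[3]=6,low[4]=?,low[5]=3,low[6]=4,low[7]=5,low[8]=6); scc=(scc[0]=0,scc[1]=1,scc[2]=5,scc[3]=?,scc[4]=?,scc[5]=4,scc[6]=2,scc[7]=3,scc[8]=?)
step 8: low=(low[0]=0,low[1]=1,low[2]=2,low[3]=6,low[4]=?,low[5]=3,low[6]=4,low[7]=5,low[8]=6); scc=(scc[0]=0,scc[1]=1,scc[2]=5,scc[3]=6,scc[4]=?,scc[5]=4,scc[6]=2,scc[7]=3,scc[8]=6)
step 9: low=(low[0]=0,low[1]=1,low[2]=2,low[3]=6,low[4]=8,low[5]=3,low[6]=4,low[7]=5,low[8]=6); scc=(scc[0]=0,scc[1]=1,scc[2]=5,scc[3]=6,scc[4]=7,scc[5]=4,scc[6]=2,scc[7]=3,scc[8]=6)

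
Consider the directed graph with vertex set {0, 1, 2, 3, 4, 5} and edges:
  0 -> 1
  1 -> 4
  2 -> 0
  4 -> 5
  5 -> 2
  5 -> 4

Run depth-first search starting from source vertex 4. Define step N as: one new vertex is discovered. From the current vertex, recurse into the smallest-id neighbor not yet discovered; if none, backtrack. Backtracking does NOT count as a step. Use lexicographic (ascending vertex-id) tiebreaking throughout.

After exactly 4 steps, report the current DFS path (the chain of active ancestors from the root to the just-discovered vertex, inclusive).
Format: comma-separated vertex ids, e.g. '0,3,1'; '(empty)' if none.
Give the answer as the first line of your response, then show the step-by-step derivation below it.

4,5,2,0

step 1: discover 4; path=4; order=4
step 2: discover 5; path=4>5; order=4,5
step 3: discover 2; path=4>5>2; order=4,5,2
step 4: discover 0; path=4>5>2>0; order=4,5,2,0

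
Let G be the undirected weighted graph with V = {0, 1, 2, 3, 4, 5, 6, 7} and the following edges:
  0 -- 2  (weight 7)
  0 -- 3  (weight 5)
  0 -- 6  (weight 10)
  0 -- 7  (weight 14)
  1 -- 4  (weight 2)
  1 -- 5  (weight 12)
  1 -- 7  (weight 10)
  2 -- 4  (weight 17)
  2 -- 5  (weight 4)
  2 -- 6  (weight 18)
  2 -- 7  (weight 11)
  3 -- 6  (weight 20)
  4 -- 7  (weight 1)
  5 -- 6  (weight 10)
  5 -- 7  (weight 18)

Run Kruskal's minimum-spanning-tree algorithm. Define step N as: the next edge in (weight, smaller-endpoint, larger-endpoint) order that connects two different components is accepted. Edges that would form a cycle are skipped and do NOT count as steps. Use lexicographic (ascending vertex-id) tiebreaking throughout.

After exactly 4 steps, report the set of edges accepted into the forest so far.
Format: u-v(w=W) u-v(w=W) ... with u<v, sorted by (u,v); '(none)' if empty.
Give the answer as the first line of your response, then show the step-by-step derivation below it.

0-3(w=5) 1-4(w=2) 2-5(w=4) 4-7(w=1)

step 1: add edge 4-7 (w=1); MST = {4-7(w=1)}
step 2: add edge 1-4 (w=2); MST = {1-4(w=2) 4-7(w=1)}
step 3: add edge 2-5 (w=4); MST = {1-4(w=2) 2-5(w=4) 4-7(w=1)}
step 4: add edge 0-3 (w=5); MST = {0-3(w=5) 1-4(w=2) 2-5(w=4) 4-7(w=1)}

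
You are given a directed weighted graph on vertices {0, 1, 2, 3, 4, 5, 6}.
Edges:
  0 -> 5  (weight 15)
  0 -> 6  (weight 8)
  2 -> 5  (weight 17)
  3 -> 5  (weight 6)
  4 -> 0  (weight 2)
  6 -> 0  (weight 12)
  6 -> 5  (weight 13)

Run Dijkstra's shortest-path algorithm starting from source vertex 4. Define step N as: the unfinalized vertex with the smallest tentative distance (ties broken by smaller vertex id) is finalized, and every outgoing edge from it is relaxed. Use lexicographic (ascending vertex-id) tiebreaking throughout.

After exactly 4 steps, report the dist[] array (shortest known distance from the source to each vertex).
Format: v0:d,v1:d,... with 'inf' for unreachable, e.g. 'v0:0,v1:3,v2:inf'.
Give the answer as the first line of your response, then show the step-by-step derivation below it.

v0:2,v1:inf,v2:inf,v3:inf,v4:0,v5:17,v6:10

step 1: dist = v0:2,v1:inf,v2:inf,v3:inf,v4:0,v5:inf,v6:inf
step 2: dist = v0:2,v1:inf,v2:inf,v3:inf,v4:0,v5:17,v6:10
step 3: dist = v0:2,v1:inf,v2:inf,v3:inf,v4:0,v5:17,v6:10
step 4: dist = v0:2,v1:inf,v2:inf,v3:inf,v4:0,v5:17,v6:10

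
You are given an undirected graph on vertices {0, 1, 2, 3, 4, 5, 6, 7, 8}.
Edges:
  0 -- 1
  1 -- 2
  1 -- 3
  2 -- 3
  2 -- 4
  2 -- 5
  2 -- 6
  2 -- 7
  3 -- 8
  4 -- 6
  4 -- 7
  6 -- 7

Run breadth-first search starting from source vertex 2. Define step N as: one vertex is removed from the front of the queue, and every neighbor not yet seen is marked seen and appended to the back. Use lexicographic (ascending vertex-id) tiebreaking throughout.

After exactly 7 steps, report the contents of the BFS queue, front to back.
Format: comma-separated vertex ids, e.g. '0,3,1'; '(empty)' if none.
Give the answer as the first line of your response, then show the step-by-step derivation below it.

0,8

step 1: dequeue 2; queue=[1,3,4,5,6,7]; order=2
step 2: dequeue 1; queue=[3,4,5,6,7,0]; order=2,1
step 3: dequeue 3; queue=[4,5,6,7,0,8]; order=2,1,3
step 4: dequeue 4; queue=[5,6,7,0,8]; order=2,1,3,4
step 5: dequeue 5; queue=[6,7,0,8]; order=2,1,3,4,5
step 6: dequeue 6; queue=[7,0,8]; order=2,1,3,4,5,6
step 7: dequeue 7; queue=[0,8]; order=2,1,3,4,5,6,7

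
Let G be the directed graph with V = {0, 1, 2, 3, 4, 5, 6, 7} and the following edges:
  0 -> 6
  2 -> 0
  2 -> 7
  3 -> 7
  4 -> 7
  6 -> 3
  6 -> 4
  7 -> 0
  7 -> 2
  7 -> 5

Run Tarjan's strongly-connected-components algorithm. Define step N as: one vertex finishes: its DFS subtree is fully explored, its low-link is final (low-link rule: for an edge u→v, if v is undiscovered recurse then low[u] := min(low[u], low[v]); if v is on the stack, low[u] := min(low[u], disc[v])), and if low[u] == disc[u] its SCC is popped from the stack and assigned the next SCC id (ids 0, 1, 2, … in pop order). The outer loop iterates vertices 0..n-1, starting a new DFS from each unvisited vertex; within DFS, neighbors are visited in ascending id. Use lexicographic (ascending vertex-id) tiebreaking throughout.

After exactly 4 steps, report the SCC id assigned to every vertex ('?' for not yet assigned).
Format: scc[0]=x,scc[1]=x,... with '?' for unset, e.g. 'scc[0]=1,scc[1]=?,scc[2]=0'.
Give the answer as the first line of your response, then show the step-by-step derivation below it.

scc[0]=?,scc[1]=?,scc[2]=?,scc[3]=?,scc[4]=?,scc[5]=0,scc[6]=?,scc[7]=?

step 1: low=(low[0]=0,low[1]=?,low[2]=0,low[3]=2,low[4]=?,low[5]=?,low[6]=1,low[7]=0); scc=(scc[0]=?,scc[1]=?,scc[2]=?,scc[3]=?,scc[4]=?,scc[5]=?,scc[6]=?,scc[7]=?)
step 2: low=(low[0]=0,low[1]=?,low[2]=0,low[3]=2,low[4]=?,low[5]=5,low[6]=1,low[7]=0); scc=(scc[0]=?,scc[1]=?,scc[2]=?,scc[3]=?,scc[4]=?,scc[5]=0,scc[6]=?,scc[7]=?)
step 3: low=(low[0]=0,low[1]=?,low[2]=0,low[3]=2,low[4]=?,low[5]=5,low[6]=1,low[7]=0); scc=(scc[0]=?,scc[1]=?,scc[2]=?,scc[3]=?,scc[4]=?,scc[5]=0,scc[6]=?,scc[7]=?)
step 4: low=(low[0]=0,low[1]=?,low[2]=0,low[3]=0,low[4]=?,low[5]=5,low[6]=1,low[7]=0); scc=(scc[0]=?,scc[1]=?,scc[2]=?,scc[3]=?,scc[4]=?,scc[5]=0,scc[6]=?,scc[7]=?)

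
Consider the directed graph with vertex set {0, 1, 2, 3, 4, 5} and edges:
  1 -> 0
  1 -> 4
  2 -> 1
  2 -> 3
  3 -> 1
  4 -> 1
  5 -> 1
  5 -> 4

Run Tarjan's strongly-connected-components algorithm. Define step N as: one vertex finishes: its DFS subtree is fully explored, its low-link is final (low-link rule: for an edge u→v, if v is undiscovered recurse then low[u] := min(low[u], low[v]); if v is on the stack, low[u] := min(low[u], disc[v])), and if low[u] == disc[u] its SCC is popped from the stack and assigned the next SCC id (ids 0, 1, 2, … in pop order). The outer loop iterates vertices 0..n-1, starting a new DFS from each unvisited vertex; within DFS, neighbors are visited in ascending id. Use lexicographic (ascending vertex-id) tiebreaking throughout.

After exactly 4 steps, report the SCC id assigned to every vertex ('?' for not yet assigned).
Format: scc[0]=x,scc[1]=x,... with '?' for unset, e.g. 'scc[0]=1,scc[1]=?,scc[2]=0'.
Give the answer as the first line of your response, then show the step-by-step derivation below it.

scc[0]=0,scc[1]=1,scc[2]=?,scc[3]=2,scc[4]=1,scc[5]=?

step 1: low=(low[0]=0,low[1]=?,low[2]=?,low[3]=?,low[4]=?,low[5]=?); scc=(scc[0]=0,scc[1]=?,scc[2]=?,scc[3]=?,scc[4]=?,scc[5]=?)
step 2: low=(low[0]=0,low[1]=1,low[2]=?,low[3]=?,low[4]=1,low[5]=?); scc=(scc[0]=0,scc[1]=?,scc[2]=?,scc[3]=?,scc[4]=?,scc[5]=?)
step 3: low=(low[0]=0,low[1]=1,low[2]=?,low[3]=?,low[4]=1,low[5]=?); scc=(scc[0]=0,scc[1]=1,scc[2]=?,scc[3]=?,scc[4]=1,scc[5]=?)
step 4: low=(low[0]=0,low[1]=1,low[2]=3,low[3]=4,low[4]=1,low[5]=?); scc=(scc[0]=0,scc[1]=1,scc[2]=?,scc[3]=2,scc[4]=1,scc[5]=?)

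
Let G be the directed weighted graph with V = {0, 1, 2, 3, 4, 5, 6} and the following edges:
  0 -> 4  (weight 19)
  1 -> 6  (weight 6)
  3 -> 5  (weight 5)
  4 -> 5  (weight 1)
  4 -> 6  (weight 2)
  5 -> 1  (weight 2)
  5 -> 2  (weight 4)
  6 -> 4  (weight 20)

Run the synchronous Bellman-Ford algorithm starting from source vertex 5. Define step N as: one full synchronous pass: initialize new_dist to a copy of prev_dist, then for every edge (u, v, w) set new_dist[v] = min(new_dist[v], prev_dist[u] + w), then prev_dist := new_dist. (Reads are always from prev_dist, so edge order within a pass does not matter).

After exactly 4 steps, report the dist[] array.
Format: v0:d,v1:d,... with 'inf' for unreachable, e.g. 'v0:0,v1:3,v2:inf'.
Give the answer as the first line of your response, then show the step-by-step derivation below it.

v0:inf,v1:2,v2:4,v3:inf,v4:28,v5:0,v6:8

step 1: dist = v0:inf,v1:2,v2:4,v3:inf,v4:inf,v5:0,v6:inf
step 2: dist = v0:inf,v1:2,v2:4,v3:inf,v4:inf,v5:0,v6:8
step 3: dist = v0:inf,v1:2,v2:4,v3:inf,v4:28,v5:0,v6:8
step 4: dist = v0:inf,v1:2,v2:4,v3:inf,v4:28,v5:0,v6:8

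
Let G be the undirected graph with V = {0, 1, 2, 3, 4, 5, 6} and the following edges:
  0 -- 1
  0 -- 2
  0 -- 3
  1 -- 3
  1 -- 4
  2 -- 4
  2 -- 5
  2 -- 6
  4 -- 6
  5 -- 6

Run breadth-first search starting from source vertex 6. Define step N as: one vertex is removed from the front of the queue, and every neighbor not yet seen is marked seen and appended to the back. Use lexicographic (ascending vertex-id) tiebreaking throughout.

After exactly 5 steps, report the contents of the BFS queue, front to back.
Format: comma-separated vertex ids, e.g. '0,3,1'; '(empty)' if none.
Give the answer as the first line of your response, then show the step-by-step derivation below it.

1,3

step 1: dequeue 6; queue=[2,4,5]; order=6
step 2: dequeue 2; queue=[4,5,0]; order=6,2
step 3: dequeue 4; queue=[5,0,1]; order=6,2,4
step 4: dequeue 5; queue=[0,1]; order=6,2,4,5
step 5: dequeue 0; queue=[1,3]; order=6,2,4,5,0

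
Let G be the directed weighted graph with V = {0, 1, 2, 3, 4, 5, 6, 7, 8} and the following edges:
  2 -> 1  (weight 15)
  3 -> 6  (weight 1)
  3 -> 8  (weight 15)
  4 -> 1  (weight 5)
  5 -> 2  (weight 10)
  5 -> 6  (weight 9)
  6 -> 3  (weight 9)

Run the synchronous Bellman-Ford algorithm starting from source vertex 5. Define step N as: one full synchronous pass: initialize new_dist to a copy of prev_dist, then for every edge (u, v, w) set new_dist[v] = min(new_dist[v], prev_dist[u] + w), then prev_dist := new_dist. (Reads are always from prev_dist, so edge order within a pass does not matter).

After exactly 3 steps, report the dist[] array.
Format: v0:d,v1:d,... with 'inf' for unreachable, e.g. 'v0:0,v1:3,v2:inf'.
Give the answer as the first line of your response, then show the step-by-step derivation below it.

v0:inf,v1:25,v2:10,v3:18,v4:inf,v5:0,v6:9,v7:inf,v8:33

step 1: dist = v0:inf,v1:inf,v2:10,v3:inf,v4:inf,v5:0,v6:9,v7:inf,v8:inf
step 2: dist = v0:inf,v1:25,v2:10,v3:18,v4:inf,v5:0,v6:9,v7:inf,v8:inf
step 3: dist = v0:inf,v1:25,v2:10,v3:18,v4:inf,v5:0,v6:9,v7:inf,v8:33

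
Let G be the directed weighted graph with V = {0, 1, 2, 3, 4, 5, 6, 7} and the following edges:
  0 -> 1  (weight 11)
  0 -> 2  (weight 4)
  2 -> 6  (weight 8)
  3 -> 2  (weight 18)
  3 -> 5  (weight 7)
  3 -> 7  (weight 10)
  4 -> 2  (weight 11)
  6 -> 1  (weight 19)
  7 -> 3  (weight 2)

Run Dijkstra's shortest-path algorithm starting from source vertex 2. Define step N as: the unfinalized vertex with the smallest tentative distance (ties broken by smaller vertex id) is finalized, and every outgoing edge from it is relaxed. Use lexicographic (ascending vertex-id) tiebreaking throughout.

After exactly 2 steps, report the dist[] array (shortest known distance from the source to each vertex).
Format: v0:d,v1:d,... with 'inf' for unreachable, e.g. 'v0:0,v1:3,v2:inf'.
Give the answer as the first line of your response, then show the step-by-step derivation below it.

v0:inf,v1:27,v2:0,v3:inf,v4:inf,v5:inf,v6:8,v7:inf

step 1: dist = v0:inf,v1:inf,v2:0,v3:inf,v4:inf,v5:inf,v6:8,v7:inf
step 2: dist = v0:inf,v1:27,v2:0,v3:inf,v4:inf,v5:inf,v6:8,v7:inf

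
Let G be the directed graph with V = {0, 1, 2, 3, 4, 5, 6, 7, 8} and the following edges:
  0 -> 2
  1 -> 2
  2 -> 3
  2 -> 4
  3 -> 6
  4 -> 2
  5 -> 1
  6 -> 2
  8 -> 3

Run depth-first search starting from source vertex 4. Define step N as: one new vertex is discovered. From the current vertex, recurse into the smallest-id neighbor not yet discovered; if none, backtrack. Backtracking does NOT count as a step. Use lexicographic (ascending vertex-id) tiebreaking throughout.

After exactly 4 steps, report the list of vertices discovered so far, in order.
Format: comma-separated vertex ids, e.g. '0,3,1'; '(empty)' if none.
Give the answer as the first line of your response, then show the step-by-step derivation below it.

4,2,3,6

step 1: discover 4; path=4; order=4
step 2: discover 2; path=4>2; order=4,2
step 3: discover 3; path=4>2>3; order=4,2,3
step 4: discover 6; path=4>2>3>6; order=4,2,3,6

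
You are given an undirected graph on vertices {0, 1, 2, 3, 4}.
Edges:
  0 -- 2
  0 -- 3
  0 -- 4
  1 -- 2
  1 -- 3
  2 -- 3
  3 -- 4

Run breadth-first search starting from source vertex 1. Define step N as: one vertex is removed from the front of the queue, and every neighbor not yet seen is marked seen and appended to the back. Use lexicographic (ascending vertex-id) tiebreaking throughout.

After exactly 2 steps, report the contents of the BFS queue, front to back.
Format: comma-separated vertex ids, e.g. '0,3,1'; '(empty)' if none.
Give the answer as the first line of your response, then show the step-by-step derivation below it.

3,0

step 1: dequeue 1; queue=[2,3]; order=1
step 2: dequeue 2; queue=[3,0]; order=1,2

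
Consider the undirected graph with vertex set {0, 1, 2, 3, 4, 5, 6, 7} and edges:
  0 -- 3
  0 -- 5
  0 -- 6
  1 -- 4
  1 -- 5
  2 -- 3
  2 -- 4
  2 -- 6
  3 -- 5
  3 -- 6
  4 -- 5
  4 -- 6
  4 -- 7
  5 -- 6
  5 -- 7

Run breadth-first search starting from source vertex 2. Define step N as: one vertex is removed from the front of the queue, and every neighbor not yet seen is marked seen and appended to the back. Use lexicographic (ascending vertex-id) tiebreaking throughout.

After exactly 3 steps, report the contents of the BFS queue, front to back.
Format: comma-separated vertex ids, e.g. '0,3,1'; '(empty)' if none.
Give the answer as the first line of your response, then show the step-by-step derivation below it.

6,0,5,1,7

step 1: dequeue 2; queue=[3,4,6]; order=2
step 2: dequeue 3; queue=[4,6,0,5]; order=2,3
step 3: dequeue 4; queue=[6,0,5,1,7]; order=2,3,4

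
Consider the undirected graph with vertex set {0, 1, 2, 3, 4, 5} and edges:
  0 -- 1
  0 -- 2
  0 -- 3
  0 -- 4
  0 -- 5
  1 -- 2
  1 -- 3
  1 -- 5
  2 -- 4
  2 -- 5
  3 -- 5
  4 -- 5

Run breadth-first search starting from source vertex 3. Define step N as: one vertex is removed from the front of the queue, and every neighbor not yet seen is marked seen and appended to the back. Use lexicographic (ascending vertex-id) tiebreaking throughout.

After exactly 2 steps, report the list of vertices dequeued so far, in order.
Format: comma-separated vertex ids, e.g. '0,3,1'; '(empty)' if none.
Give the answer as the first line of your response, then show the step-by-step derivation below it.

3,0

step 1: dequeue 3; queue=[0,1,5]; order=3
step 2: dequeue 0; queue=[1,5,2,4]; order=3,0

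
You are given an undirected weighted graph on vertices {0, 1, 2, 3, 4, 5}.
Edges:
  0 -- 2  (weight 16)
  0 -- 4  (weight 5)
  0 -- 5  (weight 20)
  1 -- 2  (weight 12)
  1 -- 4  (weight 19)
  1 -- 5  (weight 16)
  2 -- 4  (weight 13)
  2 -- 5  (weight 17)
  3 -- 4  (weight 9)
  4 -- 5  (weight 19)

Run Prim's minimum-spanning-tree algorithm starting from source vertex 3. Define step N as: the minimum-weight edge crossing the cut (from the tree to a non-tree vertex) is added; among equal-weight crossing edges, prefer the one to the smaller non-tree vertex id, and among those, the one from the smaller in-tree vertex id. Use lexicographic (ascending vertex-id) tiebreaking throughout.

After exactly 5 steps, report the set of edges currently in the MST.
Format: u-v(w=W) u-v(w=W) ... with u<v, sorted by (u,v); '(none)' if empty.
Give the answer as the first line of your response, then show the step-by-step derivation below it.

0-4(w=5) 1-2(w=12) 1-5(w=16) 2-4(w=13) 3-4(w=9)

step 1: add edge 3-4 (w=9); MST = {3-4(w=9)}
step 2: add edge 0-4 (w=5); MST = {0-4(w=5) 3-4(w=9)}
step 3: add edge 2-4 (w=13); MST = {0-4(w=5) 2-4(w=13) 3-4(w=9)}
step 4: add edge 1-2 (w=12); MST = {0-4(w=5) 1-2(w=12) 2-4(w=13) 3-4(w=9)}
step 5: add edge 1-5 (w=16); MST = {0-4(w=5) 1-2(w=12) 1-5(w=16) 2-4(w=13) 3-4(w=9)}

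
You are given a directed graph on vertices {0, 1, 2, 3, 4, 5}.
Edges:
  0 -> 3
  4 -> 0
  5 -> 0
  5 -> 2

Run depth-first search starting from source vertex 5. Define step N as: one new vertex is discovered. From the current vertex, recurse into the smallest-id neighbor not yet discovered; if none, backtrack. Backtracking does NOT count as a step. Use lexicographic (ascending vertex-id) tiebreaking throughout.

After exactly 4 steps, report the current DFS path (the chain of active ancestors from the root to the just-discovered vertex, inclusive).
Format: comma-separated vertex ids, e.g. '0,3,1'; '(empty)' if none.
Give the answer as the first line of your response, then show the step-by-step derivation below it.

5,2

step 1: discover 5; path=5; order=5
step 2: discover 0; path=5>0; order=5,0
step 3: discover 3; path=5>0>3; order=5,0,3
step 4: discover 2; path=5>2; order=5,0,3,2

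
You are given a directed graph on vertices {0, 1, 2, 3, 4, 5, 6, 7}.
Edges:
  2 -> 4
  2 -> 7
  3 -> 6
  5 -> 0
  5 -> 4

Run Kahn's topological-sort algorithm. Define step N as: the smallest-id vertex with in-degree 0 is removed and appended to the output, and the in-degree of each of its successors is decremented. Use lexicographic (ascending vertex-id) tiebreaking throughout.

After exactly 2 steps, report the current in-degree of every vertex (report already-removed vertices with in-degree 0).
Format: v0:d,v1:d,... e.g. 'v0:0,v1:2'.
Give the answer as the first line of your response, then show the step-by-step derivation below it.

v0:1,v1:0,v2:0,v3:0,v4:1,v5:0,v6:1,v7:0

step 1: output 1; order=[1]; indeg=(1,0,0,0,2,0,1,1)
step 2: output 2; order=[1,2]; indeg=(1,0,0,0,1,0,1,0)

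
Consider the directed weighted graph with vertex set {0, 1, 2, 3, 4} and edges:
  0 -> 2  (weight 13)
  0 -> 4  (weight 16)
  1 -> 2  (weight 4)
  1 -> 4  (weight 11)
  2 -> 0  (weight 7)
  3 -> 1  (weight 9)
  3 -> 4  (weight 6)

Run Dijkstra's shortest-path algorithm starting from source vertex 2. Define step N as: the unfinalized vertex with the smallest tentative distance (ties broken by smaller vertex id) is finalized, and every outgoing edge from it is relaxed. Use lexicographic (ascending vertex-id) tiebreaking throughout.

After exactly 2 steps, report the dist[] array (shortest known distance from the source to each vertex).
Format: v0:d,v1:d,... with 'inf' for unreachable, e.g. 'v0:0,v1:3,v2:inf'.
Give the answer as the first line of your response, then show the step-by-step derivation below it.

v0:7,v1:inf,v2:0,v3:inf,v4:23

step 1: dist = v0:7,v1:inf,v2:0,v3:inf,v4:inf
step 2: dist = v0:7,v1:inf,v2:0,v3:inf,v4:23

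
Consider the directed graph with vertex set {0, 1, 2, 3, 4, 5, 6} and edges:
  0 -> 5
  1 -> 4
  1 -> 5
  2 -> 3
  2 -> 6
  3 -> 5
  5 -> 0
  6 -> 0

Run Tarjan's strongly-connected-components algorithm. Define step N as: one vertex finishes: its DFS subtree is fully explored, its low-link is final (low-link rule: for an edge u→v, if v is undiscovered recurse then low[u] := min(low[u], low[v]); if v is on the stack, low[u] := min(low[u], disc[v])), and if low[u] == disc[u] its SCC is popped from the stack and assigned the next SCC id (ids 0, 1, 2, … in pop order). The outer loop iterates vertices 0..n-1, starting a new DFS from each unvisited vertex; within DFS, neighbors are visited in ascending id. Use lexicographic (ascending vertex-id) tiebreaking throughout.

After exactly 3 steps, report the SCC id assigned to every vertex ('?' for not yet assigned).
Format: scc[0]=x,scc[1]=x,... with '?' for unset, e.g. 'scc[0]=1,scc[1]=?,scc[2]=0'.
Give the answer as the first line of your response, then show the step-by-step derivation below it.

scc[0]=0,scc[1]=?,scc[2]=?,scc[3]=?,scc[4]=1,scc[5]=0,scc[6]=?

step 1: low=(low[0]=0,low[1]=?,low[2]=?,low[3]=?,low[4]=?,low[5]=0,low[6]=?); scc=(scc[0]=?,scc[1]=?,scc[2]=?,scc[3]=?,scc[4]=?,scc[5]=?,scc[6]=?)
step 2: low=(low[0]=0,low[1]=?,low[2]=?,low[3]=?,low[4]=?,low[5]=0,low[6]=?); scc=(scc[0]=0,scc[1]=?,scc[2]=?,scc[3]=?,scc[4]=?,scc[5]=0,scc[6]=?)
step 3: low=(low[0]=0,low[1]=2,low[2]=?,low[3]=?,low[4]=3,low[5]=0,low[6]=?); scc=(scc[0]=0,scc[1]=?,scc[2]=?,scc[3]=?,scc[4]=1,scc[5]=0,scc[6]=?)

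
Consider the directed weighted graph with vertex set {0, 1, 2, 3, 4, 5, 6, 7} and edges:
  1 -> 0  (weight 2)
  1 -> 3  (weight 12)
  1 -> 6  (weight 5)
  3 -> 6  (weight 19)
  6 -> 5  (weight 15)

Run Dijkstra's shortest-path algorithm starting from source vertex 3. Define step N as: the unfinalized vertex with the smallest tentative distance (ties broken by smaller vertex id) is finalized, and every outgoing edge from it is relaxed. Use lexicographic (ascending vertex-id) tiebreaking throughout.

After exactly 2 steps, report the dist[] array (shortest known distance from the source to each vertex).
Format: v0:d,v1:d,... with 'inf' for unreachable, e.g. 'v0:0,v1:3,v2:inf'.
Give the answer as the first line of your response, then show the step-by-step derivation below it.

v0:inf,v1:inf,v2:inf,v3:0,v4:inf,v5:34,v6:19,v7:inf

step 1: dist = v0:inf,v1:inf,v2:inf,v3:0,v4:inf,v5:inf,v6:19,v7:inf
step 2: dist = v0:inf,v1:inf,v2:inf,v3:0,v4:inf,v5:34,v6:19,v7:inf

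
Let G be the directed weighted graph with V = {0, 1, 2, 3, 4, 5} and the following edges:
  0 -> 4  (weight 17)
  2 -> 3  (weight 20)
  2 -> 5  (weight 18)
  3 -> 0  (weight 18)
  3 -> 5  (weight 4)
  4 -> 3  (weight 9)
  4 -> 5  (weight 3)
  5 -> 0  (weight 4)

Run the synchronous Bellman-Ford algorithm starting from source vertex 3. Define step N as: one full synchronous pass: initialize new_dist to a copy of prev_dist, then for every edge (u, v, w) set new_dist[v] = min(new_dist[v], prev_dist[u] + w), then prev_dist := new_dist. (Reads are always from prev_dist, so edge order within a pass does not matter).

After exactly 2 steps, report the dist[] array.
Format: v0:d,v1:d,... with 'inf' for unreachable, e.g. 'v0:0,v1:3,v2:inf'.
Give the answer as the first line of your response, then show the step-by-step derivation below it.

v0:8,v1:inf,v2:inf,v3:0,v4:35,v5:4

step 1: dist = v0:18,v1:inf,v2:inf,v3:0,v4:inf,v5:4
step 2: dist = v0:8,v1:inf,v2:inf,v3:0,v4:35,v5:4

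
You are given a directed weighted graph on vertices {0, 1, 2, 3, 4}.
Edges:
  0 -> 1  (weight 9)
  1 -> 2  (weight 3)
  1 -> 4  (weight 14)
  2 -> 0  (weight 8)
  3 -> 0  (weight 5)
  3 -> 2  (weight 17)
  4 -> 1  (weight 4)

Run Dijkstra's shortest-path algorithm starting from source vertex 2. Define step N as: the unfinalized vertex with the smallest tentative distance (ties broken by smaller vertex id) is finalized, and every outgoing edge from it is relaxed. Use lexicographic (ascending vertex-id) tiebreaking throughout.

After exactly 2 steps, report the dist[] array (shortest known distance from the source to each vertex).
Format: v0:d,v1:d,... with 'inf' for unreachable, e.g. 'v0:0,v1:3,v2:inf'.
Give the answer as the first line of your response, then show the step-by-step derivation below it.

v0:8,v1:17,v2:0,v3:inf,v4:inf

step 1: dist = v0:8,v1:inf,v2:0,v3:inf,v4:inf
step 2: dist = v0:8,v1:17,v2:0,v3:inf,v4:inf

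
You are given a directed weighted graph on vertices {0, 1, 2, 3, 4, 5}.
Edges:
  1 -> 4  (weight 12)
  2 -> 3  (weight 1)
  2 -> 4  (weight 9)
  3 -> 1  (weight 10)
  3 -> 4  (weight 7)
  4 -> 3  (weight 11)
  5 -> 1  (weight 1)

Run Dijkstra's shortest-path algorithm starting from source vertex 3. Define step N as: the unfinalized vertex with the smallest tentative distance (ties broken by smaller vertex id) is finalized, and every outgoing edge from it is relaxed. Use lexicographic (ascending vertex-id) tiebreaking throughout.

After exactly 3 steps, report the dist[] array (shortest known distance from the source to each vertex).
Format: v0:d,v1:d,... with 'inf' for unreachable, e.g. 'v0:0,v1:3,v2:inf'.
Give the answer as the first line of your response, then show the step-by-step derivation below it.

v0:inf,v1:10,v2:inf,v3:0,v4:7,v5:inf

step 1: dist = v0:inf,v1:10,v2:inf,v3:0,v4:7,v5:inf
step 2: dist = v0:inf,v1:10,v2:inf,v3:0,v4:7,v5:inf
step 3: dist = v0:inf,v1:10,v2:inf,v3:0,v4:7,v5:inf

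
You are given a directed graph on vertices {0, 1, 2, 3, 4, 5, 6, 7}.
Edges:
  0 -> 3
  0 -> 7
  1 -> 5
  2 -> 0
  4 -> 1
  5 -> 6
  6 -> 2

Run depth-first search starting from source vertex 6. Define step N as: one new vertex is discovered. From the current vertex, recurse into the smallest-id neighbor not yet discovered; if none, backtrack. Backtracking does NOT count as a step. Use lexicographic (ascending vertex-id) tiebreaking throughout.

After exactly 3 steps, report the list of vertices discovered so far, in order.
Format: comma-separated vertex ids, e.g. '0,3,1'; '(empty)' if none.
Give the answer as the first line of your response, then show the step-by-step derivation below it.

6,2,0

step 1: discover 6; path=6; order=6
step 2: discover 2; path=6>2; order=6,2
step 3: discover 0; path=6>2>0; order=6,2,0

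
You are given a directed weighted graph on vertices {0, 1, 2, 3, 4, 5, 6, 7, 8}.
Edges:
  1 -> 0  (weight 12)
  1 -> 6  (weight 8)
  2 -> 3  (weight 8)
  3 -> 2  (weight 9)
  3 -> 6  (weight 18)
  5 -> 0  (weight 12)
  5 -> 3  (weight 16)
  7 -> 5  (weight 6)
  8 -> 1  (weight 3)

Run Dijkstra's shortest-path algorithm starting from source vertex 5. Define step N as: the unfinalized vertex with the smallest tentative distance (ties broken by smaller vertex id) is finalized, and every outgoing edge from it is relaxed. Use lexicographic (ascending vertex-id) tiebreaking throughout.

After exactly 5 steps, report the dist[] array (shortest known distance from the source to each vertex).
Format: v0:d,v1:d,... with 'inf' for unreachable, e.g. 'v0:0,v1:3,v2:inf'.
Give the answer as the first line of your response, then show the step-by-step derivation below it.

v0:12,v1:inf,v2:25,v3:16,v4:inf,v5:0,v6:34,v7:inf,v8:inf

step 1: dist = v0:12,v1:inf,v2:inf,v3:16,v4:inf,v5:0,v6:inf,v7:inf,v8:inf
step 2: dist = v0:12,v1:inf,v2:inf,v3:16,v4:inf,v5:0,v6:inf,v7:inf,v8:inf
step 3: dist = v0:12,v1:inf,v2:25,v3:16,v4:inf,v5:0,v6:34,v7:inf,v8:inf
step 4: dist = v0:12,v1:inf,v2:25,v3:16,v4:inf,v5:0,v6:34,v7:inf,v8:inf
step 5: dist = v0:12,v1:inf,v2:25,v3:16,v4:inf,v5:0,v6:34,v7:inf,v8:inf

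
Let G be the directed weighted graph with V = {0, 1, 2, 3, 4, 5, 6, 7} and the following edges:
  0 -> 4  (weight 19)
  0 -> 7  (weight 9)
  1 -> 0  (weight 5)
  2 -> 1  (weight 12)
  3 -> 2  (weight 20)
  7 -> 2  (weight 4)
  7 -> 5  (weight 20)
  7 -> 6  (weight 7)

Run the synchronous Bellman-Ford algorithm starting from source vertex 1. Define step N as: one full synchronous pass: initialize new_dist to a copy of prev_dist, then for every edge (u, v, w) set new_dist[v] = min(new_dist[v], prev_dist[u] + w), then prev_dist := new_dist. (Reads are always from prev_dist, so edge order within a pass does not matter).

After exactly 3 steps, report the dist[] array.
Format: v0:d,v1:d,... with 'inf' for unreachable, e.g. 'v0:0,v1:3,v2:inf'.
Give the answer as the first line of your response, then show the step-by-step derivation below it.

v0:5,v1:0,v2:18,v3:inf,v4:24,v5:34,v6:21,v7:14

step 1: dist = v0:5,v1:0,v2:inf,v3:inf,v4:inf,v5:inf,v6:inf,v7:inf
step 2: dist = v0:5,v1:0,v2:inf,v3:inf,v4:24,v5:inf,v6:inf,v7:14
step 3: dist = v0:5,v1:0,v2:18,v3:inf,v4:24,v5:34,v6:21,v7:14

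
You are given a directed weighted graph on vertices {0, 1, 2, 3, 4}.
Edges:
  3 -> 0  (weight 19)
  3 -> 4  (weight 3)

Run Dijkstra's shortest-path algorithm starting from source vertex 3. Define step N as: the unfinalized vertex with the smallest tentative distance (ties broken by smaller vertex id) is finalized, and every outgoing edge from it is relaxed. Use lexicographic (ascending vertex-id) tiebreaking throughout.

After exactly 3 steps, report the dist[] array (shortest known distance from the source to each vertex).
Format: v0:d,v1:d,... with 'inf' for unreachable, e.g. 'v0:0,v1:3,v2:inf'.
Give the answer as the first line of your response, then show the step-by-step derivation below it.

v0:19,v1:inf,v2:inf,v3:0,v4:3

step 1: dist = v0:19,v1:inf,v2:inf,v3:0,v4:3
step 2: dist = v0:19,v1:inf,v2:inf,v3:0,v4:3
step 3: dist = v0:19,v1:inf,v2:inf,v3:0,v4:3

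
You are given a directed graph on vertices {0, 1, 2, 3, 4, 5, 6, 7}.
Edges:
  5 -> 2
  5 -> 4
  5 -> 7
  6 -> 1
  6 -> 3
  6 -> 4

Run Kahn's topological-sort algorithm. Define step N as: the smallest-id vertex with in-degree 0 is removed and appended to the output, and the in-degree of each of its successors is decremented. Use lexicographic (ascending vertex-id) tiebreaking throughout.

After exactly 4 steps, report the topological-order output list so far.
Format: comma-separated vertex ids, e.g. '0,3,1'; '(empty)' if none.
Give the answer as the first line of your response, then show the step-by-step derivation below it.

0,5,2,6

step 1: output 0; order=[0]; indeg=(0,1,1,1,2,0,0,1)
step 2: output 5; order=[0,5]; indeg=(0,1,0,1,1,0,0,0)
step 3: output 2; order=[0,5,2]; indeg=(0,1,0,1,1,0,0,0)
step 4: output 6; order=[0,5,2,6]; indeg=(0,0,0,0,0,0,0,0)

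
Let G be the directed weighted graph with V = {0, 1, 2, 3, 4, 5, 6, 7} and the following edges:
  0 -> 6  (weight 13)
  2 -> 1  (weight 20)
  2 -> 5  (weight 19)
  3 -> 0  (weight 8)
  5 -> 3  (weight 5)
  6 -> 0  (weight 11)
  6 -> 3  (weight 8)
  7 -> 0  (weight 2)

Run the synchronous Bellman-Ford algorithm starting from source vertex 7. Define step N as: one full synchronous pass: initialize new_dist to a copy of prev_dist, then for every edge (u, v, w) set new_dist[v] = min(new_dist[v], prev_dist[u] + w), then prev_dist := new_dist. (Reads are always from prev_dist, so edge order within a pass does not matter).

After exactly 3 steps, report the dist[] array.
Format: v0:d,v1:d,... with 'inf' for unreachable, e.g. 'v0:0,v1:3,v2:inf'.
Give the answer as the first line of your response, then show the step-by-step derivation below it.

v0:2,v1:inf,v2:inf,v3:23,v4:inf,v5:inf,v6:15,v7:0

step 1: dist = v0:2,v1:inf,v2:inf,v3:inf,v4:inf,v5:inf,v6:inf,v7:0
step 2: dist = v0:2,v1:inf,v2:inf,v3:inf,v4:inf,v5:inf,v6:15,v7:0
step 3: dist = v0:2,v1:inf,v2:inf,v3:23,v4:inf,v5:inf,v6:15,v7:0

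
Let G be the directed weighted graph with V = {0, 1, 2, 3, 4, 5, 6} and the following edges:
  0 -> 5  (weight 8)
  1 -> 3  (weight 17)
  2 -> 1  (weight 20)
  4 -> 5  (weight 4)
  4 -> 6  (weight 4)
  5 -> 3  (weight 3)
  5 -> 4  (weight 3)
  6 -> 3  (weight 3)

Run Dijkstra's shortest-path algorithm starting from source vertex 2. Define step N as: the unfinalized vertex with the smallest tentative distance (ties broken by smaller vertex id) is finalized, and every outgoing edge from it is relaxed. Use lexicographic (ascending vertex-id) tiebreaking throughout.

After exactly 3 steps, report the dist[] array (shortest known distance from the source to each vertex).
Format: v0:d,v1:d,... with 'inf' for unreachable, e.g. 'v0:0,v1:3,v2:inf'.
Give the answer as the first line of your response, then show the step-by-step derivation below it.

v0:inf,v1:20,v2:0,v3:37,v4:inf,v5:inf,v6:inf

step 1: dist = v0:inf,v1:20,v2:0,v3:inf,v4:inf,v5:inf,v6:inf
step 2: dist = v0:inf,v1:20,v2:0,v3:37,v4:inf,v5:inf,v6:inf
step 3: dist = v0:inf,v1:20,v2:0,v3:37,v4:inf,v5:inf,v6:inf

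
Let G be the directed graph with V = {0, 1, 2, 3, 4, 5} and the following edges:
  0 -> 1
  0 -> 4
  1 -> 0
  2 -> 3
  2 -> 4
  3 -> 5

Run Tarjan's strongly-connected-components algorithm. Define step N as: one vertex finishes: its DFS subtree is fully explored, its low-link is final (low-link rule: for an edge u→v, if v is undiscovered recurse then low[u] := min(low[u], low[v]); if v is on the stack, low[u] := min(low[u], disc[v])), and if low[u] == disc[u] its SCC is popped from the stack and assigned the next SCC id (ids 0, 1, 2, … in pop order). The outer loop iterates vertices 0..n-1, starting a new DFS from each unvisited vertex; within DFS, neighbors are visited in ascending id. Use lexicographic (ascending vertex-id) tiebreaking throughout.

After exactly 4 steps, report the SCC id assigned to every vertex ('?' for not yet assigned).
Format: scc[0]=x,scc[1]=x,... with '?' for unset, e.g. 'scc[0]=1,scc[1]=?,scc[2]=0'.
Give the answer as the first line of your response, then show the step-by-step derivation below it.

scc[0]=1,scc[1]=1,scc[2]=?,scc[3]=?,scc[4]=0,scc[5]=2

step 1: low=(low[0]=0,low[1]=0,low[2]=?,low[3]=?,low[4]=?,low[5]=?); scc=(scc[0]=?,scc[1]=?,scc[2]=?,scc[3]=?,scc[4]=?,scc[5]=?)
step 2: low=(low[0]=0,low[1]=0,low[2]=?,low[3]=?,low[4]=2,low[5]=?); scc=(scc[0]=?,scc[1]=?,scc[2]=?,scc[3]=?,scc[4]=0,scc[5]=?)
step 3: low=(low[0]=0,low[1]=0,low[2]=?,low[3]=?,low[4]=2,low[5]=?); scc=(scc[0]=1,scc[1]=1,scc[2]=?,scc[3]=?,scc[4]=0,scc[5]=?)
step 4: low=(low[0]=0,low[1]=0,low[2]=3,low[3]=4,low[4]=2,low[5]=5); scc=(scc[0]=1,scc[1]=1,scc[2]=?,scc[3]=?,scc[4]=0,scc[5]=2)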